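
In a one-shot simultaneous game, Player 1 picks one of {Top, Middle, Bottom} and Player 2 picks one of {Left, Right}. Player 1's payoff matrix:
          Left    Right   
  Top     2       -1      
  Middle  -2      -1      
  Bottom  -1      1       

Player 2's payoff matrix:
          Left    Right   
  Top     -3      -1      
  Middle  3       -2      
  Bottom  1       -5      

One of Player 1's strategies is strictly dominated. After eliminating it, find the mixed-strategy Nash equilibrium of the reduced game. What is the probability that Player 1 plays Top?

p = 3/4

Player 1's strategy Middle is strictly dominated by Bottom: -1 > -2 and 1 > -1. Eliminate Middle.
In a mixed equilibrium Player 2 is indifferent between Left and Right; this condition fixes p.
  Player 2's payoff to Left: p·(-3) + (1−p)·1 = -4p + 1
  Player 2's payoff to Right: p·(-1) + (1−p)·(-5) = 4p - 5
  -4p + 1 = 4p - 5  ⇒  -8p = -6  ⇒  p = 3/4.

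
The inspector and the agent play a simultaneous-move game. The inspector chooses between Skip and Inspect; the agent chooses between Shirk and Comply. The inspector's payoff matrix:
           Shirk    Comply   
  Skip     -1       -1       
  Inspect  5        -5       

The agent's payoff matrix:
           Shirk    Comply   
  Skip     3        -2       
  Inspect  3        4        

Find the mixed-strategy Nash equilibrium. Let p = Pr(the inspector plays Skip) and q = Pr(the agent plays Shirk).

p = 1/6, q = 2/5

The inspector's mix must leave the agent indifferent between Shirk and Comply.
  the agent's payoff from Shirk: p·3 + (1−p)·3 = 3
  the agent's payoff from Comply: p·(-2) + (1−p)·4 = -6p + 4
  3 = -6p + 4  ⇒  6p = 1  ⇒  p = 1/6.
The agent's mix must leave the inspector indifferent between Skip and Inspect.
  the inspector's expected payoff from Skip: q·(-1) + (1−q)·(-1) = -1
  the inspector's expected payoff from Inspect: q·5 + (1−q)·(-5) = 10q - 5
  -1 = 10q - 5  ⇒  -10q = -4  ⇒  q = 2/5.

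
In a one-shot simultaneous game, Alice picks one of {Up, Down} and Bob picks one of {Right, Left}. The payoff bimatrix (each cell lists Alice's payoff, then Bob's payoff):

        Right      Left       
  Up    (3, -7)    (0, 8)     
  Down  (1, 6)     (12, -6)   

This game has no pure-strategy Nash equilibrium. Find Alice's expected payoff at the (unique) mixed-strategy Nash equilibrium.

18/7

Alice's indifference between Up and Down determines Bob's mixing probability q:
  Alice's expected payoff from Up: q·3 + (1−q)·0 = 3q
  Alice's expected payoff from Down: q·1 + (1−q)·12 = -11q + 12
  3q = -11q + 12  ⇒  14q = 12  ⇒  q = 6/7.
At equilibrium Alice is indifferent across rows, so Alice's payoff equals the payoff from Up: (6/7)·3 + (1/7)·0 = 18/7.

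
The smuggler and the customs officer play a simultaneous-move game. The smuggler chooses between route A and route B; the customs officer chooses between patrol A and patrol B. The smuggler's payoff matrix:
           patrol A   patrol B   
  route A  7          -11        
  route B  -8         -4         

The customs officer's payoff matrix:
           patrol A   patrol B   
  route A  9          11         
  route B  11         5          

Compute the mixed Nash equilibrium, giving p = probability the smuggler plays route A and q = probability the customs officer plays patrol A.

p = 3/4, q = 7/22

Set the customs officer's expected payoff from patrol A equal to that from patrol B:
  the customs officer's payoff from patrol A: p·9 + (1−p)·11 = -2p + 11
  the customs officer's payoff from patrol B: p·11 + (1−p)·5 = 6p + 5
  -2p + 11 = 6p + 5  ⇒  -8p = -6  ⇒  p = 3/4.
The customs officer's mix must leave the smuggler indifferent between route A and route B.
  the smuggler's payoff from route A: q·7 + (1−q)·(-11) = 18q - 11
  the smuggler's payoff from route B: q·(-8) + (1−q)·(-4) = -4q - 4
  18q - 11 = -4q - 4  ⇒  22q = 7  ⇒  q = 7/22.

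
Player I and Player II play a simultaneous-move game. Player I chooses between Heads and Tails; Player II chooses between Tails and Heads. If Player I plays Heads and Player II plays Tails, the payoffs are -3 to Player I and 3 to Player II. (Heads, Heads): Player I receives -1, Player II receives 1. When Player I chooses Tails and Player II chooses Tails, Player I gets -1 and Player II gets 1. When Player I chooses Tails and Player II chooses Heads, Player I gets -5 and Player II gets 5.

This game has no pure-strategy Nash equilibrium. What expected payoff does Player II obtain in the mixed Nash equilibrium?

Player I's mix must leave Player II indifferent between Tails and Heads.
  Player II's expected payoff from Tails: p·3 + (1−p)·1 = 2p + 1
  Player II's expected payoff from Heads: p·1 + (1−p)·5 = -4p + 5
  2p + 1 = -4p + 5  ⇒  6p = 4  ⇒  p = 2/3.
At equilibrium Player II is indifferent across columns, so Player II's payoff equals the payoff from Tails: (2/3)·3 + (1/3)·1 = 7/3.

7/3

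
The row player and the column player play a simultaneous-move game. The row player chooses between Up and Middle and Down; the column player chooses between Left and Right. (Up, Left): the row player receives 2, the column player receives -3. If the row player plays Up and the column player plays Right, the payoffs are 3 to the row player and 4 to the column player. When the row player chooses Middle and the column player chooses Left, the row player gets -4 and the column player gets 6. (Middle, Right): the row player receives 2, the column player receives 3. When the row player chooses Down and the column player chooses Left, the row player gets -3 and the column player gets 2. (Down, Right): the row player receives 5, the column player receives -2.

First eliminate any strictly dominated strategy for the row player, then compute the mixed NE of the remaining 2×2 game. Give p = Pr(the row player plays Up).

p = 4/11

The row player's strategy Middle is strictly dominated by Down: -3 > -4 and 5 > 2. Eliminate Middle.
The column player's indifference between Left and Right determines the row player's mixing probability p:
  the column player's payoff to Left: p·(-3) + (1−p)·2 = -5p + 2
  the column player's payoff to Right: p·4 + (1−p)·(-2) = 6p - 2
  -5p + 2 = 6p - 2  ⇒  -11p = -4  ⇒  p = 4/11.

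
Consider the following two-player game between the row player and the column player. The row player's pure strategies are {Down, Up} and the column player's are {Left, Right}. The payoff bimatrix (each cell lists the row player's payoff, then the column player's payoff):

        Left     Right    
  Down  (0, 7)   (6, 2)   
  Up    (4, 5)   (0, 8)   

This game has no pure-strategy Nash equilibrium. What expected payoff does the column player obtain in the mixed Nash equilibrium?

23/4

For the column player to be willing to mix, the column player must be indifferent between Left and Right, which pins down the row player's mix.
  the column player's expected payoff from Left: p·7 + (1−p)·5 = 2p + 5
  the column player's expected payoff from Right: p·2 + (1−p)·8 = -6p + 8
  2p + 5 = -6p + 8  ⇒  8p = 3  ⇒  p = 3/8.
At equilibrium the column player is indifferent across columns, so the column player's payoff equals the payoff from Left: (3/8)·7 + (5/8)·5 = 23/4.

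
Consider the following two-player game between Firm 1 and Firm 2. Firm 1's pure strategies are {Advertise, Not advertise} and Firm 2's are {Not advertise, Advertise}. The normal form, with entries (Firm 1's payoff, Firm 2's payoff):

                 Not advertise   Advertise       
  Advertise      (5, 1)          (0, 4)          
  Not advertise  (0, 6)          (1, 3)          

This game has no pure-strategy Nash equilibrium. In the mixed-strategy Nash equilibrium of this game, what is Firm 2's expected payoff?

7/2

For Firm 2 to be willing to mix, Firm 2 must be indifferent between Not advertise and Advertise, which pins down Firm 1's mix.
  Firm 2's expected payoff from Not advertise: p·1 + (1−p)·6 = -5p + 6
  Firm 2's expected payoff from Advertise: p·4 + (1−p)·3 = p + 3
  -5p + 6 = p + 3  ⇒  -6p = -3  ⇒  p = 1/2.
At equilibrium Firm 2 is indifferent across columns, so Firm 2's payoff equals the payoff from Not advertise: (1/2)·1 + (1/2)·6 = 7/2.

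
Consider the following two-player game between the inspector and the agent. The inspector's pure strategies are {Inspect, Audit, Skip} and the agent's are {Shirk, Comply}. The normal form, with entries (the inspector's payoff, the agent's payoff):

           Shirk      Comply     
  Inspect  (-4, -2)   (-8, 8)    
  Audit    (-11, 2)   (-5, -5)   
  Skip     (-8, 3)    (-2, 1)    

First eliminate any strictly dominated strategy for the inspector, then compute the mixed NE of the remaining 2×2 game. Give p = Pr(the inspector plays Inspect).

The inspector's strategy Audit is strictly dominated by Skip: -8 > -11 and -2 > -5. Eliminate Audit.
The agent's indifference between Shirk and Comply determines the inspector's mixing probability p:
  the agent's expected payoff from Shirk: p·(-2) + (1−p)·3 = -5p + 3
  the agent's expected payoff from Comply: p·8 + (1−p)·1 = 7p + 1
  -5p + 3 = 7p + 1  ⇒  -12p = -2  ⇒  p = 1/6.

p = 1/6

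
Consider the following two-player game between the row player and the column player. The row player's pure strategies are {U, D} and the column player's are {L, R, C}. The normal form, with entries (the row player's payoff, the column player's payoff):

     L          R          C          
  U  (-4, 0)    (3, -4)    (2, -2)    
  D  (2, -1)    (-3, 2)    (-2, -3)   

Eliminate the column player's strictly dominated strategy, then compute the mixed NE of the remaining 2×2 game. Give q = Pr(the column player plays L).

q = 1/2

The column player's strategy C is strictly dominated by L: 0 > -2 and -1 > -3. Eliminate C.
For the row player to be willing to mix, the row player must be indifferent between U and D, which pins down the column player's mix.
  the row player's payoff from U: q·(-4) + (1−q)·3 = -7q + 3
  the row player's payoff from D: q·2 + (1−q)·(-3) = 5q - 3
  -7q + 3 = 5q - 3  ⇒  -12q = -6  ⇒  q = 1/2.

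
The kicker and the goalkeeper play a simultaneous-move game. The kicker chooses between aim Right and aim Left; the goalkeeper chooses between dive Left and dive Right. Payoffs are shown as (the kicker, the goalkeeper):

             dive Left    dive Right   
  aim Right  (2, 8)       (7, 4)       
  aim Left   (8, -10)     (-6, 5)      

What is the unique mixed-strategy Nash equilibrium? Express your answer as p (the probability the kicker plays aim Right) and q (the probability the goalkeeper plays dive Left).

For the goalkeeper to be willing to mix, the goalkeeper must be indifferent between dive Left and dive Right, which pins down the kicker's mix.
  the goalkeeper's payoff to dive Left: p·8 + (1−p)·(-10) = 18p - 10
  the goalkeeper's payoff to dive Right: p·4 + (1−p)·5 = -p + 5
  18p - 10 = -p + 5  ⇒  19p = 15  ⇒  p = 15/19.
In a mixed equilibrium the kicker is indifferent between aim Right and aim Left; this condition fixes q.
  the kicker's payoff from aim Right: q·2 + (1−q)·7 = -5q + 7
  the kicker's payoff from aim Left: q·8 + (1−q)·(-6) = 14q - 6
  -5q + 7 = 14q - 6  ⇒  -19q = -13  ⇒  q = 13/19.

p = 15/19, q = 13/19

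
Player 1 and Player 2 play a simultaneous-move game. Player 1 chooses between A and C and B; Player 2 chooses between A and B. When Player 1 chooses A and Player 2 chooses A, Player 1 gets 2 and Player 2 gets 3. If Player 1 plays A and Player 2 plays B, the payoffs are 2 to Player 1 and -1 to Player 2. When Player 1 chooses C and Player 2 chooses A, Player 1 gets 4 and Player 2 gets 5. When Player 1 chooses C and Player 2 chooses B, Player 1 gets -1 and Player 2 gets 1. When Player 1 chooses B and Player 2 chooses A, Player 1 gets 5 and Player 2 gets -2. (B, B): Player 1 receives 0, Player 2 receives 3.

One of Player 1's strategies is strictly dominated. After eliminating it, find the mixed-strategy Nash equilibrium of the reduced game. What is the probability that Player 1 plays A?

Player 1's strategy C is strictly dominated by B: 5 > 4 and 0 > -1. Eliminate C.
In a mixed equilibrium Player 2 is indifferent between A and B; this condition fixes p.
  Player 2's payoff from A: p·3 + (1−p)·(-2) = 5p - 2
  Player 2's payoff from B: p·(-1) + (1−p)·3 = -4p + 3
  5p - 2 = -4p + 3  ⇒  9p = 5  ⇒  p = 5/9.

p = 5/9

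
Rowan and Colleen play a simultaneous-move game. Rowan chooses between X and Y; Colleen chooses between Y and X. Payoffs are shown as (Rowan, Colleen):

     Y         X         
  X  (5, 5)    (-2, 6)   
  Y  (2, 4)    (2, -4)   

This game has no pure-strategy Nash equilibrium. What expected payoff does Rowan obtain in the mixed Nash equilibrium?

Rowan's indifference between X and Y determines Colleen's mixing probability q:
  Rowan's payoff to X: q·5 + (1−q)·(-2) = 7q - 2
  Rowan's payoff to Y: q·2 + (1−q)·2 = 2
  7q - 2 = 2  ⇒  7q = 4  ⇒  q = 4/7.
At equilibrium Rowan is indifferent across rows, so Rowan's payoff equals the payoff from X: (4/7)·5 + (3/7)·(-2) = 2.

2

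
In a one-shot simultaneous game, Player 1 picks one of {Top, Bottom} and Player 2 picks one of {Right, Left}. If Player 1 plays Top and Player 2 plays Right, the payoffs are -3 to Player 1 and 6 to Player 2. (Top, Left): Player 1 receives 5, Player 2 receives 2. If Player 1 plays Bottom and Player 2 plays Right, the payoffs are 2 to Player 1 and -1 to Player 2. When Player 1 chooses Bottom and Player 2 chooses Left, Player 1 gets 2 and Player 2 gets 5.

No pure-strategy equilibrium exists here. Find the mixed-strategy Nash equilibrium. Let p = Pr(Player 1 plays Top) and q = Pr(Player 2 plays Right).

p = 3/5, q = 3/8

Set Player 2's expected payoff from Right equal to that from Left:
  Player 2's payoff to Right: p·6 + (1−p)·(-1) = 7p - 1
  Player 2's payoff to Left: p·2 + (1−p)·5 = -3p + 5
  7p - 1 = -3p + 5  ⇒  10p = 6  ⇒  p = 3/5.
Player 1's indifference between Top and Bottom determines Player 2's mixing probability q:
  Player 1's expected payoff from Top: q·(-3) + (1−q)·5 = -8q + 5
  Player 1's expected payoff from Bottom: q·2 + (1−q)·2 = 2
  -8q + 5 = 2  ⇒  -8q = -3  ⇒  q = 3/8.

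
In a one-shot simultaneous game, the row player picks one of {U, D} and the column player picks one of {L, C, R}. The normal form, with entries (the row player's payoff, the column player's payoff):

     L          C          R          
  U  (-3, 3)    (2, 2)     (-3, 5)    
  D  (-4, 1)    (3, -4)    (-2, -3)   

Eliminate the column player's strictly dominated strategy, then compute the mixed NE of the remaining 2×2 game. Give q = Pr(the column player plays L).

The column player's strategy C is strictly dominated by R: 5 > 2 and -3 > -4. Eliminate C.
For the row player to be willing to mix, the row player must be indifferent between U and D, which pins down the column player's mix.
  the row player's payoff to U: q·(-3) + (1−q)·(-3) = -3
  the row player's payoff to D: q·(-4) + (1−q)·(-2) = -2q - 2
  -3 = -2q - 2  ⇒  2q = 1  ⇒  q = 1/2.

q = 1/2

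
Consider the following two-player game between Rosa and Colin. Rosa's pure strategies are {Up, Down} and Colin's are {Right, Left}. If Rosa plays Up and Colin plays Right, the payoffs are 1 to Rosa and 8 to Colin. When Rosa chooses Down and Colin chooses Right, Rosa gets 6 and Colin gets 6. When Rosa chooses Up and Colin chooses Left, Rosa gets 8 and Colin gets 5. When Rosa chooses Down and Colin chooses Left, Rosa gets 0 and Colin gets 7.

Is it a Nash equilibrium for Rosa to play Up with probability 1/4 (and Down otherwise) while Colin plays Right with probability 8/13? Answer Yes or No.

Check Colin's indifference given Rosa's mix p = 1/4:
  payoff from Right = 13/2; payoff from Left = 13/2 — equal.
Check Rosa's indifference given Colin's mix q = 8/13:
  payoff from Up = 48/13; payoff from Down = 48/13 — equal.
Both players are indifferent, so neither can profitably deviate.

Yes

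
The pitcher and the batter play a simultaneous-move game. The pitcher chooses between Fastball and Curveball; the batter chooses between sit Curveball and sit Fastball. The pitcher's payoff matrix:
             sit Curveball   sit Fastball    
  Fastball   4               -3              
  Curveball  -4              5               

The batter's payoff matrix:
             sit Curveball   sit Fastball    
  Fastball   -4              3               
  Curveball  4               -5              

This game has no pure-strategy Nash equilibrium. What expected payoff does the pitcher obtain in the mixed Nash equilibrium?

In a mixed equilibrium the pitcher is indifferent between Fastball and Curveball; this condition fixes q.
  the pitcher's payoff from Fastball: q·4 + (1−q)·(-3) = 7q - 3
  the pitcher's payoff from Curveball: q·(-4) + (1−q)·5 = -9q + 5
  7q - 3 = -9q + 5  ⇒  16q = 8  ⇒  q = 1/2.
At equilibrium the pitcher is indifferent across rows, so the pitcher's payoff equals the payoff from Fastball: (1/2)·4 + (1/2)·(-3) = 1/2.

1/2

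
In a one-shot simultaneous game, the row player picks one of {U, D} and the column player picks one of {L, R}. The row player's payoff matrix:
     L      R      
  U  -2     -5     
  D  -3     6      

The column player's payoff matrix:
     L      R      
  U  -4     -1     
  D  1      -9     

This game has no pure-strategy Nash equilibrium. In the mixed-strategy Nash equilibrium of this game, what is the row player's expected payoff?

The column player's mix must leave the row player indifferent between U and D.
  the row player's expected payoff from U: q·(-2) + (1−q)·(-5) = 3q - 5
  the row player's expected payoff from D: q·(-3) + (1−q)·6 = -9q + 6
  3q - 5 = -9q + 6  ⇒  12q = 11  ⇒  q = 11/12.
At equilibrium the row player is indifferent across rows, so the row player's payoff equals the payoff from U: (11/12)·(-2) + (1/12)·(-5) = -9/4.

-9/4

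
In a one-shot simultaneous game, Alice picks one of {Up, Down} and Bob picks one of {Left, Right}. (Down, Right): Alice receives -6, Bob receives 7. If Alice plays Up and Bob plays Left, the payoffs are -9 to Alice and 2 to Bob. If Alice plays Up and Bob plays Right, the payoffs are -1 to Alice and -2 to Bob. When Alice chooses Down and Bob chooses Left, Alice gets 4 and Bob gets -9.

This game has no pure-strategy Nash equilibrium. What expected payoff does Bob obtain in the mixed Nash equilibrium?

-1/5

Alice's mix must leave Bob indifferent between Left and Right.
  Bob's payoff from Left: p·2 + (1−p)·(-9) = 11p - 9
  Bob's payoff from Right: p·(-2) + (1−p)·7 = -9p + 7
  11p - 9 = -9p + 7  ⇒  20p = 16  ⇒  p = 4/5.
At equilibrium Bob is indifferent across columns, so Bob's payoff equals the payoff from Left: (4/5)·2 + (1/5)·(-9) = -1/5.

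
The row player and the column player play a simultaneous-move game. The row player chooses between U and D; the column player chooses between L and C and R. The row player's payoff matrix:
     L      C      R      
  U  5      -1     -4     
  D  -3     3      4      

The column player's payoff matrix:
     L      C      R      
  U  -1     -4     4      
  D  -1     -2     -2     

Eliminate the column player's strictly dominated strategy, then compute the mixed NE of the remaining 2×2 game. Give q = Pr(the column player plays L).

The column player's strategy C is strictly dominated by L: -1 > -4 and -1 > -2. Eliminate C.
Set the row player's expected payoff from U equal to that from D:
  the row player's payoff to U: q·5 + (1−q)·(-4) = 9q - 4
  the row player's payoff to D: q·(-3) + (1−q)·4 = -7q + 4
  9q - 4 = -7q + 4  ⇒  16q = 8  ⇒  q = 1/2.

q = 1/2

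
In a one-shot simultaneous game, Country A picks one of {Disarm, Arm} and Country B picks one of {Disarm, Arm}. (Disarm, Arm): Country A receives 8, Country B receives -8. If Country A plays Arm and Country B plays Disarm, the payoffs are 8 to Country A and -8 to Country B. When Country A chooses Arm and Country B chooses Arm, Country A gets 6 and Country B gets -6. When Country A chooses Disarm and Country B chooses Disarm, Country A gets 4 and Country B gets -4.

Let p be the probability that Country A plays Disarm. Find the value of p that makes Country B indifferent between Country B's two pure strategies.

p = 1/3

Country A's mix must leave Country B indifferent between Disarm and Arm.
  Country B's expected payoff from Disarm: p·(-4) + (1−p)·(-8) = 4p - 8
  Country B's expected payoff from Arm: p·(-8) + (1−p)·(-6) = -2p - 6
  4p - 8 = -2p - 6  ⇒  6p = 2  ⇒  p = 1/3.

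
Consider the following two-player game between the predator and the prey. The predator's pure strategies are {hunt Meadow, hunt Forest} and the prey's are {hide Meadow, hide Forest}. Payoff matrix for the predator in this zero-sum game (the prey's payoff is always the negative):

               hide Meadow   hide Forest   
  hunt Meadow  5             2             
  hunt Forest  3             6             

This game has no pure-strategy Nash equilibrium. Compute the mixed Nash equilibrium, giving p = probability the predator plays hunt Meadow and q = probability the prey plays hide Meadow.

In a mixed equilibrium the prey is indifferent between hide Meadow and hide Forest; this condition fixes p.
  the prey's expected payoff from hide Meadow: p·(-5) + (1−p)·(-3) = -2p - 3
  the prey's expected payoff from hide Forest: p·(-2) + (1−p)·(-6) = 4p - 6
  -2p - 3 = 4p - 6  ⇒  -6p = -3  ⇒  p = 1/2.
For the predator to be willing to mix, the predator must be indifferent between hunt Meadow and hunt Forest, which pins down the prey's mix.
  the predator's payoff from hunt Meadow: q·5 + (1−q)·2 = 3q + 2
  the predator's payoff from hunt Forest: q·3 + (1−q)·6 = -3q + 6
  3q + 2 = -3q + 6  ⇒  6q = 4  ⇒  q = 2/3.

p = 1/2, q = 2/3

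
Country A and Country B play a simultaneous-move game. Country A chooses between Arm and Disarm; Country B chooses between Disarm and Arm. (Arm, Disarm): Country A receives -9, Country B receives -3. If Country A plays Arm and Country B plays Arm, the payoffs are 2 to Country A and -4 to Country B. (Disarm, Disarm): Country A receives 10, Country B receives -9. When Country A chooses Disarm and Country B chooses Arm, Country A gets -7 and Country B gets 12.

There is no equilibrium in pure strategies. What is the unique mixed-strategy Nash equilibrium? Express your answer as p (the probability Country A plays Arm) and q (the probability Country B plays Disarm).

In a mixed equilibrium Country B is indifferent between Disarm and Arm; this condition fixes p.
  Country B's expected payoff from Disarm: p·(-3) + (1−p)·(-9) = 6p - 9
  Country B's expected payoff from Arm: p·(-4) + (1−p)·12 = -16p + 12
  6p - 9 = -16p + 12  ⇒  22p = 21  ⇒  p = 21/22.
Country B's mix must leave Country A indifferent between Arm and Disarm.
  Country A's payoff from Arm: q·(-9) + (1−q)·2 = -11q + 2
  Country A's payoff from Disarm: q·10 + (1−q)·(-7) = 17q - 7
  -11q + 2 = 17q - 7  ⇒  -28q = -9  ⇒  q = 9/28.

p = 21/22, q = 9/28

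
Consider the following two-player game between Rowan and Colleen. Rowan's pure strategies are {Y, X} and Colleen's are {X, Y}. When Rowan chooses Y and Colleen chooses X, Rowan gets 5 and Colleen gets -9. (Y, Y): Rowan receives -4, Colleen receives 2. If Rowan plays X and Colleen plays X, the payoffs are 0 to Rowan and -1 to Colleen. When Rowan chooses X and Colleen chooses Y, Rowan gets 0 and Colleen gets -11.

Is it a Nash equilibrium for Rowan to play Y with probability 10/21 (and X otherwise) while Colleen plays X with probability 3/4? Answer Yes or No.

No

Given Colleen's mix q = 3/4, Rowan's payoff from Y is 11/4 but from X is 0. Rowan strictly prefers Y, so Rowan would not mix.
So the proposed profile is not a Nash equilibrium.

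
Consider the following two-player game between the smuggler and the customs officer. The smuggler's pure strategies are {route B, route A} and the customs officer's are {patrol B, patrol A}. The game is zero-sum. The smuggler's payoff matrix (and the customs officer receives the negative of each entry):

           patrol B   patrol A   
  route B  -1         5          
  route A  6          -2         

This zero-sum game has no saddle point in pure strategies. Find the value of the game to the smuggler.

The customs officer's mix must leave the smuggler indifferent between route B and route A.
  the smuggler's expected payoff from route B: q·(-1) + (1−q)·5 = -6q + 5
  the smuggler's expected payoff from route A: q·6 + (1−q)·(-2) = 8q - 2
  -6q + 5 = 8q - 2  ⇒  -14q = -7  ⇒  q = 1/2.
The value is the smuggler's expected payoff against this mix (using route B): (1/2)·(-1) + (1/2)·5 = 2.

v = 2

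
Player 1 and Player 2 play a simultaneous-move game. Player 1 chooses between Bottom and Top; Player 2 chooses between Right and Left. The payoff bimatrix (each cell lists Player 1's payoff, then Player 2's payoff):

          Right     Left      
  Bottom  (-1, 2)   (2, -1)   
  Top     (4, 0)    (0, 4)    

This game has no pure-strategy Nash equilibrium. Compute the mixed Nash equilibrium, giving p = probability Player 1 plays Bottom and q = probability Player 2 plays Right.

p = 4/7, q = 2/7

Player 1's mix must leave Player 2 indifferent between Right and Left.
  Player 2's payoff to Right: p·2 + (1−p)·0 = 2p
  Player 2's payoff to Left: p·(-1) + (1−p)·4 = -5p + 4
  2p = -5p + 4  ⇒  7p = 4  ⇒  p = 4/7.
For Player 1 to be willing to mix, Player 1 must be indifferent between Bottom and Top, which pins down Player 2's mix.
  Player 1's payoff from Bottom: q·(-1) + (1−q)·2 = -3q + 2
  Player 1's payoff from Top: q·4 + (1−q)·0 = 4q
  -3q + 2 = 4q  ⇒  -7q = -2  ⇒  q = 2/7.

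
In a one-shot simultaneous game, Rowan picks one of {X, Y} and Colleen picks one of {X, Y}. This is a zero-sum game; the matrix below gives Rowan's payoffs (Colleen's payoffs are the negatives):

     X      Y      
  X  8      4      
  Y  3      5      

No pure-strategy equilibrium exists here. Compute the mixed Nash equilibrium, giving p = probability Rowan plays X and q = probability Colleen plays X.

p = 1/3, q = 1/6

In a mixed equilibrium Colleen is indifferent between X and Y; this condition fixes p.
  Colleen's payoff to X: p·(-8) + (1−p)·(-3) = -5p - 3
  Colleen's payoff to Y: p·(-4) + (1−p)·(-5) = p - 5
  -5p - 3 = p - 5  ⇒  -6p = -2  ⇒  p = 1/3.
Colleen's mix must leave Rowan indifferent between X and Y.
  Rowan's expected payoff from X: q·8 + (1−q)·4 = 4q + 4
  Rowan's expected payoff from Y: q·3 + (1−q)·5 = -2q + 5
  4q + 4 = -2q + 5  ⇒  6q = 1  ⇒  q = 1/6.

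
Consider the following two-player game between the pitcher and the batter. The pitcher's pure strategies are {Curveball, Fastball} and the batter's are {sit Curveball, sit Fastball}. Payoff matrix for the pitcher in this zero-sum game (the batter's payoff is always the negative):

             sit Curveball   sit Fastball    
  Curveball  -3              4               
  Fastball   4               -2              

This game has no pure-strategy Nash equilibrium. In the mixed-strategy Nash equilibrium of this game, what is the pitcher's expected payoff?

10/13

In a mixed equilibrium the pitcher is indifferent between Curveball and Fastball; this condition fixes q.
  the pitcher's payoff from Curveball: q·(-3) + (1−q)·4 = -7q + 4
  the pitcher's payoff from Fastball: q·4 + (1−q)·(-2) = 6q - 2
  -7q + 4 = 6q - 2  ⇒  -13q = -6  ⇒  q = 6/13.
At equilibrium the pitcher is indifferent across rows, so the pitcher's payoff equals the payoff from Curveball: (6/13)·(-3) + (7/13)·4 = 10/13.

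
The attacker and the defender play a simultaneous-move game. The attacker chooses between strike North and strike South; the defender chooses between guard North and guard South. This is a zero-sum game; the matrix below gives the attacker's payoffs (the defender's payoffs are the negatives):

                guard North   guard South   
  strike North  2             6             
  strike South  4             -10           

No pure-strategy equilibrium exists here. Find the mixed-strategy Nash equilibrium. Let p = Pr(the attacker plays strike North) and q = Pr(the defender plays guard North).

p = 7/9, q = 8/9

In a mixed equilibrium the defender is indifferent between guard North and guard South; this condition fixes p.
  the defender's payoff from guard North: p·(-2) + (1−p)·(-4) = 2p - 4
  the defender's payoff from guard South: p·(-6) + (1−p)·10 = -16p + 10
  2p - 4 = -16p + 10  ⇒  18p = 14  ⇒  p = 7/9.
For the attacker to be willing to mix, the attacker must be indifferent between strike North and strike South, which pins down the defender's mix.
  the attacker's payoff from strike North: q·2 + (1−q)·6 = -4q + 6
  the attacker's payoff from strike South: q·4 + (1−q)·(-10) = 14q - 10
  -4q + 6 = 14q - 10  ⇒  -18q = -16  ⇒  q = 8/9.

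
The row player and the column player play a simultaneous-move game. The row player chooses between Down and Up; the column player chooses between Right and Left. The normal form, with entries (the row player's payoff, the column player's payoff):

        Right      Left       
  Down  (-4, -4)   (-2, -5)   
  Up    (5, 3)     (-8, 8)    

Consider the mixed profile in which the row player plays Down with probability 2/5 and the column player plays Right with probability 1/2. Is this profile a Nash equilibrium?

Given the row player's mix p = 2/5, the column player's payoff from Right is 1/5 but from Left is 14/5. The column player strictly prefers Left, so the column player would not mix.
So the proposed profile is not a Nash equilibrium.

No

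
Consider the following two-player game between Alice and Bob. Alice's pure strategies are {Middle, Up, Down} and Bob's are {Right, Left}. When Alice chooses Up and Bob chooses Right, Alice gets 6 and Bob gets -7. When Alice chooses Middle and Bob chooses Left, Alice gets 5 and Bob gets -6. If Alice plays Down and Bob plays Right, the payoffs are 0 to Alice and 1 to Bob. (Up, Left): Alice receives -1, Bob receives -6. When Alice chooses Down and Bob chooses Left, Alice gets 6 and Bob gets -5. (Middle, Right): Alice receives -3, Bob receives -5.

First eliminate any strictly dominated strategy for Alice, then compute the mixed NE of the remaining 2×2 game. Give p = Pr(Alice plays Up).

Alice's strategy Middle is strictly dominated by Down: 0 > -3 and 6 > 5. Eliminate Middle.
For Bob to be willing to mix, Bob must be indifferent between Right and Left, which pins down Alice's mix.
  Bob's payoff to Right: p·(-7) + (1−p)·1 = -8p + 1
  Bob's payoff to Left: p·(-6) + (1−p)·(-5) = -p - 5
  -8p + 1 = -p - 5  ⇒  -7p = -6  ⇒  p = 6/7.

p = 6/7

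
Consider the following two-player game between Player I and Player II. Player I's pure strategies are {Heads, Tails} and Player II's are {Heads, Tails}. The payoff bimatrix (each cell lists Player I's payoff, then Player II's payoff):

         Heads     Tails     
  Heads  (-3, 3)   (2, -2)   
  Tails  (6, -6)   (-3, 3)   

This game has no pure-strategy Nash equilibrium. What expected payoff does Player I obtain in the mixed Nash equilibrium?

Set Player I's expected payoff from Heads equal to that from Tails:
  Player I's payoff to Heads: q·(-3) + (1−q)·2 = -5q + 2
  Player I's payoff to Tails: q·6 + (1−q)·(-3) = 9q - 3
  -5q + 2 = 9q - 3  ⇒  -14q = -5  ⇒  q = 5/14.
At equilibrium Player I is indifferent across rows, so Player I's payoff equals the payoff from Heads: (5/14)·(-3) + (9/14)·2 = 3/14.

3/14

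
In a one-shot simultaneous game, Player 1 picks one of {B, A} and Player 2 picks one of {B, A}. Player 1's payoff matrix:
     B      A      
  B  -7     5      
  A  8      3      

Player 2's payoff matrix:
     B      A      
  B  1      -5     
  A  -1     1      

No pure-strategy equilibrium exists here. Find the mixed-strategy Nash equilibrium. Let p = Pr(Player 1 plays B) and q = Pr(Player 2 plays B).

p = 1/4, q = 2/17

Set Player 2's expected payoff from B equal to that from A:
  Player 2's payoff from B: p·1 + (1−p)·(-1) = 2p - 1
  Player 2's payoff from A: p·(-5) + (1−p)·1 = -6p + 1
  2p - 1 = -6p + 1  ⇒  8p = 2  ⇒  p = 1/4.
Player 1's indifference between B and A determines Player 2's mixing probability q:
  Player 1's payoff to B: q·(-7) + (1−q)·5 = -12q + 5
  Player 1's payoff to A: q·8 + (1−q)·3 = 5q + 3
  -12q + 5 = 5q + 3  ⇒  -17q = -2  ⇒  q = 2/17.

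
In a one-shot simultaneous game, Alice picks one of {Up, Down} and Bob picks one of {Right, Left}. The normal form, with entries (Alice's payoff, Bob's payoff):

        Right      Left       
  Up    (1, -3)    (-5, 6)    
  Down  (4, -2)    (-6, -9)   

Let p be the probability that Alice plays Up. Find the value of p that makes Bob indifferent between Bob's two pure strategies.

Set Bob's expected payoff from Right equal to that from Left:
  Bob's payoff from Right: p·(-3) + (1−p)·(-2) = -p - 2
  Bob's payoff from Left: p·6 + (1−p)·(-9) = 15p - 9
  -p - 2 = 15p - 9  ⇒  -16p = -7  ⇒  p = 7/16.

p = 7/16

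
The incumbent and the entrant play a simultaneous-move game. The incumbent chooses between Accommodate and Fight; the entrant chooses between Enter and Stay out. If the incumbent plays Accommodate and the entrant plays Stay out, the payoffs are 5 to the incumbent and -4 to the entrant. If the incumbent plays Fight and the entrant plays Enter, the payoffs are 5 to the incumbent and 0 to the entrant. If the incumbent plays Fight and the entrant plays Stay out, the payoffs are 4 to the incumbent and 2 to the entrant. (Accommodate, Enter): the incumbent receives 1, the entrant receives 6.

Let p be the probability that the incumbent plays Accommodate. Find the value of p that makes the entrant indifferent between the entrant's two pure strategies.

Set the entrant's expected payoff from Enter equal to that from Stay out:
  the entrant's payoff from Enter: p·6 + (1−p)·0 = 6p
  the entrant's payoff from Stay out: p·(-4) + (1−p)·2 = -6p + 2
  6p = -6p + 2  ⇒  12p = 2  ⇒  p = 1/6.

p = 1/6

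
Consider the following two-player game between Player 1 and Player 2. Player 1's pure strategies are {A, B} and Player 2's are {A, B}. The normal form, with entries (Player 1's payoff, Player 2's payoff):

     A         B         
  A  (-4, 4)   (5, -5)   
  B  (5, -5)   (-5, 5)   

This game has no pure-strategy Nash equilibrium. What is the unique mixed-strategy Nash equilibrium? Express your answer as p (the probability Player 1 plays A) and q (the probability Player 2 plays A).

Player 2's indifference between A and B determines Player 1's mixing probability p:
  Player 2's payoff from A: p·4 + (1−p)·(-5) = 9p - 5
  Player 2's payoff from B: p·(-5) + (1−p)·5 = -10p + 5
  9p - 5 = -10p + 5  ⇒  19p = 10  ⇒  p = 10/19.
Player 2's mix must leave Player 1 indifferent between A and B.
  Player 1's payoff from A: q·(-4) + (1−q)·5 = -9q + 5
  Player 1's payoff from B: q·5 + (1−q)·(-5) = 10q - 5
  -9q + 5 = 10q - 5  ⇒  -19q = -10  ⇒  q = 10/19.

p = 10/19, q = 10/19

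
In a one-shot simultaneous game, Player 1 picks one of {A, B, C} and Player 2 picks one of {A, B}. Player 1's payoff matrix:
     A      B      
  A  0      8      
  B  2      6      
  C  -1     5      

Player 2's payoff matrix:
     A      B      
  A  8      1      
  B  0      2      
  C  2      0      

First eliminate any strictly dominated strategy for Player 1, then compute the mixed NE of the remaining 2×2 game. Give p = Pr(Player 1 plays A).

p = 2/9

Player 1's strategy C is strictly dominated by B: 2 > -1 and 6 > 5. Eliminate C.
In a mixed equilibrium Player 2 is indifferent between A and B; this condition fixes p.
  Player 2's payoff from A: p·8 + (1−p)·0 = 8p
  Player 2's payoff from B: p·1 + (1−p)·2 = -p + 2
  8p = -p + 2  ⇒  9p = 2  ⇒  p = 2/9.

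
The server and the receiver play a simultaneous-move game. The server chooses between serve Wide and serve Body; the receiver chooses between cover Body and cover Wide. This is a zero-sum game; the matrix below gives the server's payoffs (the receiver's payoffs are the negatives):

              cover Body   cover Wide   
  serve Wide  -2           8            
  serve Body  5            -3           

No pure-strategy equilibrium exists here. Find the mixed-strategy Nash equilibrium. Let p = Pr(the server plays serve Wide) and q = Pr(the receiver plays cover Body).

For the receiver to be willing to mix, the receiver must be indifferent between cover Body and cover Wide, which pins down the server's mix.
  the receiver's payoff from cover Body: p·2 + (1−p)·(-5) = 7p - 5
  the receiver's payoff from cover Wide: p·(-8) + (1−p)·3 = -11p + 3
  7p - 5 = -11p + 3  ⇒  18p = 8  ⇒  p = 4/9.
Set the server's expected payoff from serve Wide equal to that from serve Body:
  the server's payoff from serve Wide: q·(-2) + (1−q)·8 = -10q + 8
  the server's payoff from serve Body: q·5 + (1−q)·(-3) = 8q - 3
  -10q + 8 = 8q - 3  ⇒  -18q = -11  ⇒  q = 11/18.

p = 4/9, q = 11/18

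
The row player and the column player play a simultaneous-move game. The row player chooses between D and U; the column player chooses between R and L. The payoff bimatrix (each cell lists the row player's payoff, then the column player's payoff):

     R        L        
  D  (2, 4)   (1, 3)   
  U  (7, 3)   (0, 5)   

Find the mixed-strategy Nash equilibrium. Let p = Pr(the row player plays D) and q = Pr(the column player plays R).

In a mixed equilibrium the column player is indifferent between R and L; this condition fixes p.
  the column player's payoff from R: p·4 + (1−p)·3 = p + 3
  the column player's payoff from L: p·3 + (1−p)·5 = -2p + 5
  p + 3 = -2p + 5  ⇒  3p = 2  ⇒  p = 2/3.
Set the row player's expected payoff from D equal to that from U:
  the row player's payoff to D: q·2 + (1−q)·1 = q + 1
  the row player's payoff to U: q·7 + (1−q)·0 = 7q
  q + 1 = 7q  ⇒  -6q = -1  ⇒  q = 1/6.

p = 2/3, q = 1/6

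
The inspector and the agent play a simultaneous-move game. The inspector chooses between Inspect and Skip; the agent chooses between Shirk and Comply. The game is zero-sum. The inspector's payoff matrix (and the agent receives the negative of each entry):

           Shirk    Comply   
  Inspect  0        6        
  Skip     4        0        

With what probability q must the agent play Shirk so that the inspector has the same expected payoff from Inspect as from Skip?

The inspector's indifference between Inspect and Skip determines the agent's mixing probability q:
  the inspector's payoff from Inspect: q·0 + (1−q)·6 = -6q + 6
  the inspector's payoff from Skip: q·4 + (1−q)·0 = 4q
  -6q + 6 = 4q  ⇒  -10q = -6  ⇒  q = 3/5.

q = 3/5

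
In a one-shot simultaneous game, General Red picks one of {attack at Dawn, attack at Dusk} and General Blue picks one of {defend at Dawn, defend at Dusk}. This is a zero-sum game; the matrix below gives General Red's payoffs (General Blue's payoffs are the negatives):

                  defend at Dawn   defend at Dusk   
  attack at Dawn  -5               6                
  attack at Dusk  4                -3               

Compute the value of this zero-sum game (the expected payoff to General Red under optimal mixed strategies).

v = 1/2

For General Red to be willing to mix, General Red must be indifferent between attack at Dawn and attack at Dusk, which pins down General Blue's mix.
  General Red's payoff to attack at Dawn: q·(-5) + (1−q)·6 = -11q + 6
  General Red's payoff to attack at Dusk: q·4 + (1−q)·(-3) = 7q - 3
  -11q + 6 = 7q - 3  ⇒  -18q = -9  ⇒  q = 1/2.
The value is General Red's expected payoff against this mix (using attack at Dawn): (1/2)·(-5) + (1/2)·6 = 1/2.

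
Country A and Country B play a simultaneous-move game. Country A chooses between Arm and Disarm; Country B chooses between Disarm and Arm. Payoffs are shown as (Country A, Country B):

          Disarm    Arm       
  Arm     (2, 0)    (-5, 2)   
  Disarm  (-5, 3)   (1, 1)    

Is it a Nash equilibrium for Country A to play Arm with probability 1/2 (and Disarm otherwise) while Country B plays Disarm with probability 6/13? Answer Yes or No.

Yes

Check Country B's indifference given Country A's mix p = 1/2:
  payoff from Disarm = 3/2; payoff from Arm = 3/2 — equal.
Check Country A's indifference given Country B's mix q = 6/13:
  payoff from Arm = -23/13; payoff from Disarm = -23/13 — equal.
Both players are indifferent, so neither can profitably deviate.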